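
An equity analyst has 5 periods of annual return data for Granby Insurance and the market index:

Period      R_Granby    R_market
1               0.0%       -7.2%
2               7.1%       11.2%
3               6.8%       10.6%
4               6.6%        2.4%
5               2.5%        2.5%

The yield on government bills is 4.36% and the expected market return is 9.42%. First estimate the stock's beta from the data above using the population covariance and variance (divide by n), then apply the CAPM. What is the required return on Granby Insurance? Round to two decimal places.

6.24%

Mean R_i = (0.0 + 7.1 + 6.8 + 6.6 + 2.5) / 5 = 4.6000%
Mean R_m = (-7.2 + 11.2 + 10.6 + 2.4 + 2.5) / 5 = 3.9000%
Σ(R_i − R̄_i)(R_m − R̄_m) = 83.9900  ⇒  Cov = 83.9900 / 5 = 16.7980
Σ(R_m − R̄_m)² = 225.6000  ⇒  Var(R_m) = 225.6000 / 5 = 45.1200
β = Cov / Var(R_m) = 16.7980 / 45.1200 = 0.3723
MRP = 9.42% − 4.36% = 5.06%
E(R) = R_f + β × MRP = 4.36% + 0.3723 × 5.06% = 6.24%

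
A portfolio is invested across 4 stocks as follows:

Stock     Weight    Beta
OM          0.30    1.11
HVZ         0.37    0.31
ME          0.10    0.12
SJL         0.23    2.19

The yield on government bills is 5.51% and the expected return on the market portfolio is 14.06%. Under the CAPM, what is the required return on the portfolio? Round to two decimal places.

β_P = Σ w_i β_i = 0.30×1.11 + 0.37×0.31 + 0.10×0.12 + 0.23×2.19 = 0.9634
MRP = 14.06% − 5.51% = 8.55%
E(R_P) = R_f + β_P × MRP = 5.51% + 0.9634 × 8.55% = 13.75%

13.75%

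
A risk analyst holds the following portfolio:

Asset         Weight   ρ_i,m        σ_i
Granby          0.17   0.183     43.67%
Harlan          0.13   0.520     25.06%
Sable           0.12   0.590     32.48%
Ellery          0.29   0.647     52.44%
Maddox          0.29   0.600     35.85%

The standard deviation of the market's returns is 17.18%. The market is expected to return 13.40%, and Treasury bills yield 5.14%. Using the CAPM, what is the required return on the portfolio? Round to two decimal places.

15.44%

β_Granby = 0.183 × 43.67% / 17.18% = 0.4652
β_Harlan = 0.520 × 25.06% / 17.18% = 0.7585
β_Sable = 0.590 × 32.48% / 17.18% = 1.1154
β_Ellery = 0.647 × 52.44% / 17.18% = 1.9749
β_Maddox = 0.600 × 35.85% / 17.18% = 1.2520
β_P = Σ w_i β_i = 0.17×0.4652 + 0.13×0.7585 + 0.12×1.1154 + 0.29×1.9749 + 0.29×1.2520 = 1.2473
MRP = 13.40% − 5.14% = 8.26%
E(R_P) = R_f + β_P × MRP = 5.14% + 1.2473 × 8.26% = 15.44%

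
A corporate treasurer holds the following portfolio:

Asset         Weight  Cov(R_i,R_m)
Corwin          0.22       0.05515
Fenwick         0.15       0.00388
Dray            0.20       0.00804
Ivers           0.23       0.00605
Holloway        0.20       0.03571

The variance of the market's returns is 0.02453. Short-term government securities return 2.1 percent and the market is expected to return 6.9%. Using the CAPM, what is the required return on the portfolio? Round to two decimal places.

6.57%

β_Corwin = 0.05515 / 0.02453 = 2.2483
β_Fenwick = 0.00388 / 0.02453 = 0.1582
β_Dray = 0.00804 / 0.02453 = 0.3278
β_Ivers = 0.00605 / 0.02453 = 0.2466
β_Holloway = 0.03571 / 0.02453 = 1.4558
β_P = Σ w_i β_i = 0.22×2.2483 + 0.15×0.1582 + 0.20×0.3278 + 0.23×0.2466 + 0.20×1.4558 = 0.9318
MRP = 6.9% − 2.1% = 4.80%
E(R_P) = R_f + β_P × MRP = 2.1% + 0.9318 × 4.8% = 6.57%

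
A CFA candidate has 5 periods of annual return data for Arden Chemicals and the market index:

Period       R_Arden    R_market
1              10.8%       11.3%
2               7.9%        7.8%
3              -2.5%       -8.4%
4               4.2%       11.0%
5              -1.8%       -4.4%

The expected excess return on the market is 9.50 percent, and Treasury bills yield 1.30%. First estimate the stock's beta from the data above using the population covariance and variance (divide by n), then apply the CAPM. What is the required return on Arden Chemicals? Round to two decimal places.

6.74%

Mean R_i = (10.8 + 7.9 − 2.5 + 4.2 − 1.8) / 5 = 3.7200%
Mean R_m = (11.3 + 7.8 − 8.4 + 11.0 − 4.4) / 5 = 3.4600%
Σ(R_i − R̄_i)(R_m − R̄_m) = 194.4240  ⇒  Cov = 194.4240 / 5 = 38.8848
Σ(R_m − R̄_m)² = 339.5920  ⇒  Var(R_m) = 339.5920 / 5 = 67.9184
β = Cov / Var(R_m) = 38.8848 / 67.9184 = 0.5725
E(R) = R_f + β × MRP = 1.30% + 0.5725 × 9.50% = 6.74%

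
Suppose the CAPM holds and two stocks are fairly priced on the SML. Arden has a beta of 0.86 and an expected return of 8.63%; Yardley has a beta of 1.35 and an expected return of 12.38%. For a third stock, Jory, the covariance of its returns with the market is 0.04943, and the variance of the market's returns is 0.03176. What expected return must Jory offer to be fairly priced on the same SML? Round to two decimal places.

13.96%

MRP = (12.38% − 8.63%) / (1.35 − 0.86) = 7.6531%
R_f = 8.63% − 0.86 × 7.6531% = 2.0483%
β_Jory = Cov / Var(R_m) = 0.04943 / 0.03176 = 1.5564
E(R_Jory) = R_f + β × MRP = 2.0483% + 1.5564 × 7.6531% = 13.96%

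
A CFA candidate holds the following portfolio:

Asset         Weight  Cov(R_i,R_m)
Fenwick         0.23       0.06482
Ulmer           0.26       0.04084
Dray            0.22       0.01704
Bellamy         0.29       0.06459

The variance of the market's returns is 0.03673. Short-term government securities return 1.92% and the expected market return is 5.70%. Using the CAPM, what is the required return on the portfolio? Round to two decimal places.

β_Fenwick = 0.06482 / 0.03673 = 1.7648
β_Ulmer = 0.04084 / 0.03673 = 1.1119
β_Dray = 0.01704 / 0.03673 = 0.4639
β_Bellamy = 0.06459 / 0.03673 = 1.7585
β_P = Σ w_i β_i = 0.23×1.7648 + 0.26×1.1119 + 0.22×0.4639 + 0.29×1.7585 = 1.3070
MRP = 5.70% − 1.92% = 3.78%
E(R_P) = R_f + β_P × MRP = 1.92% + 1.3070 × 3.78% = 6.86%

6.86%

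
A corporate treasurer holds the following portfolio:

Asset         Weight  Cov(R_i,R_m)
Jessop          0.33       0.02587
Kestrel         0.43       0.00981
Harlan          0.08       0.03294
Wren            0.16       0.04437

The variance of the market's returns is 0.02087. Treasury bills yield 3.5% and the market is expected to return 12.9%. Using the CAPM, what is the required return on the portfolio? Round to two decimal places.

13.63%

β_Jessop = 0.02587 / 0.02087 = 1.2396
β_Kestrel = 0.00981 / 0.02087 = 0.4701
β_Harlan = 0.03294 / 0.02087 = 1.5783
β_Wren = 0.04437 / 0.02087 = 2.1260
β_P = Σ w_i β_i = 0.33×1.2396 + 0.43×0.4701 + 0.08×1.5783 + 0.16×2.1260 = 1.0776
MRP = 12.9% − 3.5% = 9.40%
E(R_P) = R_f + β_P × MRP = 3.5% + 1.0776 × 9.4% = 13.63%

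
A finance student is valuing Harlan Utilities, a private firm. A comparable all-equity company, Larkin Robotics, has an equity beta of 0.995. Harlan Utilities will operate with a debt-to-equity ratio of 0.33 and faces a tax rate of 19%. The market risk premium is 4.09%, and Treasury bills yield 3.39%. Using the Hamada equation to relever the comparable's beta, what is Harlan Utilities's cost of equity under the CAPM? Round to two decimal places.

8.55%

β_L = β_U × [1 + (1 − t)(D/E)] = 0.995 × [1 + (1 − 0.19) × 0.33]
    = 0.995 × [1 + 0.81 × 0.33] = 0.995 × 1.2673 = 1.2610
E(R) = R_f + β_L × MRP = 3.39% + 1.2610 × 4.09% = 8.55%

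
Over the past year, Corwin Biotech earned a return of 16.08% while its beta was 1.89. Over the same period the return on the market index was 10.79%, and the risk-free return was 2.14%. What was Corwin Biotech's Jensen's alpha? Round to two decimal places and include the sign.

-2.41%

Market excess return = 10.79% − 2.14% = 8.65%
CAPM benchmark = R_f + β(R_m − R_f) = 2.14% + 1.89 × 8.65% = 18.4885%
α = actual − benchmark = 16.08% − 18.4885% = -2.41%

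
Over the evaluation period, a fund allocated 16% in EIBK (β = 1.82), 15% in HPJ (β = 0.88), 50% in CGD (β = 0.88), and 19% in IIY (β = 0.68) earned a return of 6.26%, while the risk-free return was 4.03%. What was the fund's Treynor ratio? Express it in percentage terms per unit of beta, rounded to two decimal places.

2.25%

β_P = 0.16×1.82 + 0.15×0.88 + 0.50×0.88 + 0.19×0.68 = 0.9924
Treynor = (R_P − R_f) / β_P = (6.26% − 4.03%) / 0.9924 = 2.23% / 0.9924 = 2.25%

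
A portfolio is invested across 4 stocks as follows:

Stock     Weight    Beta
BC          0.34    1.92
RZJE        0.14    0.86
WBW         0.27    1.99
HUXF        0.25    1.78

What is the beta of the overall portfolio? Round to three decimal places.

β_P = Σ w_i β_i = 0.34×1.92 + 0.14×0.86 + 0.27×1.99 + 0.25×1.78 = 1.7555

1.756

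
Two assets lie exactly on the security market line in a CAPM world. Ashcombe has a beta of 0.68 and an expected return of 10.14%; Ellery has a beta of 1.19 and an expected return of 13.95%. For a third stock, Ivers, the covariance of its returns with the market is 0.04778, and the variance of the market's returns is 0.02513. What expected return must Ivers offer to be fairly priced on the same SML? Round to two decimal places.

MRP = (13.95% − 10.14%) / (1.19 − 0.68) = 7.4706%
R_f = 10.14% − 0.68 × 7.4706% = 5.0600%
β_Ivers = Cov / Var(R_m) = 0.04778 / 0.02513 = 1.9013
E(R_Ivers) = R_f + β × MRP = 5.0600% + 1.9013 × 7.4706% = 19.26%

19.26%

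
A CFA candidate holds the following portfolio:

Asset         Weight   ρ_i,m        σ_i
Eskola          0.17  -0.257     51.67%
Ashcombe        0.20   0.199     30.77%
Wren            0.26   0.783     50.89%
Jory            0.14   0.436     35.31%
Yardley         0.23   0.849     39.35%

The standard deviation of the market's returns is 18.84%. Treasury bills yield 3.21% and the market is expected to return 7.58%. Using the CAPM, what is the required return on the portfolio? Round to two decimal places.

β_Eskola = -0.257 × 51.67% / 18.84% = -0.7048
β_Ashcombe = 0.199 × 30.77% / 18.84% = 0.3250
β_Wren = 0.783 × 50.89% / 18.84% = 2.1150
β_Jory = 0.436 × 35.31% / 18.84% = 0.8172
β_Yardley = 0.849 × 39.35% / 18.84% = 1.7733
β_P = Σ w_i β_i = 0.17×-0.7048 + 0.20×0.3250 + 0.26×2.1150 + 0.14×0.8172 + 0.23×1.7733 = 1.0174
MRP = 7.58% − 3.21% = 4.37%
E(R_P) = R_f + β_P × MRP = 3.21% + 1.0174 × 4.37% = 7.66%

7.66%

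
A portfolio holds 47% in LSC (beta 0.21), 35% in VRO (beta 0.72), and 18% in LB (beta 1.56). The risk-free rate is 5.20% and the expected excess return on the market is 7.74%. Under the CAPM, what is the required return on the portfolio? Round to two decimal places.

β_P = Σ w_i β_i = 0.47×0.21 + 0.35×0.72 + 0.18×1.56 = 0.6315
E(R_P) = R_f + β_P × MRP = 5.20% + 0.6315 × 7.74% = 10.09%

10.09%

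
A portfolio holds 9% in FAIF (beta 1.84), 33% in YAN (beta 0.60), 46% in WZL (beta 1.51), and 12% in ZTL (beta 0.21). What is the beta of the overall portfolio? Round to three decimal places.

1.083

β_P = Σ w_i β_i = 0.09×1.84 + 0.33×0.60 + 0.46×1.51 + 0.12×0.21 = 1.0834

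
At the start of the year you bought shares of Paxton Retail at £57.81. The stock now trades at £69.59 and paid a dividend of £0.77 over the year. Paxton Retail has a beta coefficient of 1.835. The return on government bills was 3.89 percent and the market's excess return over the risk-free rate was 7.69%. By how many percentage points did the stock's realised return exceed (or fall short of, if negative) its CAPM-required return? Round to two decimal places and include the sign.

+3.71%

Realised HPR = (P1 + D1 − P0) / P0 = (69.59 + 0.77 − 57.81) / 57.81 = 12.55 / 57.81 = 21.7090%
CAPM required = R_f + β·MRP = 3.89% + 1.835 × 7.69% = 18.00115%
α = realised − required = 21.7090% − 18.00115% = +3.71%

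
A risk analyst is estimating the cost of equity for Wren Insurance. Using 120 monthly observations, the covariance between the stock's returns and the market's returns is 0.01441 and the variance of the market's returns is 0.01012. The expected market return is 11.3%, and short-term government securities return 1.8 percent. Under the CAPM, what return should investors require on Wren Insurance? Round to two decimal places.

β = Cov(R_i, R_m) / Var(R_m) = 0.01441 / 0.01012 = 1.4239
MRP = 11.3% − 1.8% = 9.50%
E(R) = R_f + β × MRP = 1.8% + 1.4239 × 9.5% = 15.33%

15.33%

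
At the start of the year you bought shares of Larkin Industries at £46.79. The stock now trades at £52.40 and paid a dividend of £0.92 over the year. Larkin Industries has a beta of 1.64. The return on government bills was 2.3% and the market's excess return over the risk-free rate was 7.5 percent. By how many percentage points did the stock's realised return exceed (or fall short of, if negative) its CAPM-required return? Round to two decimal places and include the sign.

Realised HPR = (P1 + D1 − P0) / P0 = (52.40 + 0.92 − 46.79) / 46.79 = 6.53 / 46.79 = 13.9560%
CAPM required = R_f + β·MRP = 2.3% + 1.64 × 7.5% = 14.6000%
α = realised − required = 13.9560% − 14.6000% = -0.64%

-0.64%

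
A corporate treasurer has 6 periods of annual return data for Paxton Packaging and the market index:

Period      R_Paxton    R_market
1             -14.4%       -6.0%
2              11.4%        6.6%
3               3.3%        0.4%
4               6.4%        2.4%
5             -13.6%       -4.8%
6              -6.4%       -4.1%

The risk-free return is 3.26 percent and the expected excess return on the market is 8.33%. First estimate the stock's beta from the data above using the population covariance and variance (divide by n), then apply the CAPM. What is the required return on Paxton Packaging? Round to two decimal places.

Mean R_i = (-14.4 + 11.4 + 3.3 + 6.4 − 13.6 − 6.4) / 6 = -2.2167%
Mean R_m = (-6.0 + 6.6 + 0.4 + 2.4 − 4.8 − 4.1) / 6 = -0.9167%
Σ(R_i − R̄_i)(R_m − R̄_m) = 257.6483  ⇒  Cov = 257.6483 / 6 = 42.9414
Σ(R_m − R̄_m)² = 120.2883  ⇒  Var(R_m) = 120.2883 / 6 = 20.0481
β = Cov / Var(R_m) = 42.9414 / 20.0481 = 2.1419
E(R) = R_f + β × MRP = 3.26% + 2.1419 × 8.33% = 21.10%

21.10%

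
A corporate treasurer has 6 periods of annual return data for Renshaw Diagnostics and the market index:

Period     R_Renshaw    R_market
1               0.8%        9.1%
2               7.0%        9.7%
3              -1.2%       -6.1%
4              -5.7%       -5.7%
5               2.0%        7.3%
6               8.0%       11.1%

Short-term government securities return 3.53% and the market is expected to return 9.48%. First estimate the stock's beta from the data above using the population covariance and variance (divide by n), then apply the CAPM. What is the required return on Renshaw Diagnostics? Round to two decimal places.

6.78%

Mean R_i = (0.8 + 7.0 − 1.2 − 5.7 + 2.0 + 8.0) / 6 = 1.8167%
Mean R_m = (9.1 + 9.7 − 6.1 − 5.7 + 7.3 + 11.1) / 6 = 4.2333%
Σ(R_i − R̄_i)(R_m − R̄_m) = 172.2467  ⇒  Cov = 172.2467 / 6 = 28.7078
Σ(R_m − R̄_m)² = 315.5733  ⇒  Var(R_m) = 315.5733 / 6 = 52.5956
β = Cov / Var(R_m) = 28.7078 / 52.5956 = 0.5458
MRP = 9.48% − 3.53% = 5.95%
E(R) = R_f + β × MRP = 3.53% + 0.5458 × 5.95% = 6.78%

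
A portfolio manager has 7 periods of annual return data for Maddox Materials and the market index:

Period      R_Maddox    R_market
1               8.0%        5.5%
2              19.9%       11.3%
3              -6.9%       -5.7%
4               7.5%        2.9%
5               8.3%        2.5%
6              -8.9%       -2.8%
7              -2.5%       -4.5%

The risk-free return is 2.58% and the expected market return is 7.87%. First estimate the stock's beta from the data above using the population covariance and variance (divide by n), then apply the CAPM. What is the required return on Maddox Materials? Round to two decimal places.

Mean R_i = (8.0 + 19.9 − 6.9 + 7.5 + 8.3 − 8.9 − 2.5) / 7 = 3.6286%
Mean R_m = (5.5 + 11.3 − 5.7 + 2.9 + 2.5 − 2.8 − 4.5) / 7 = 1.3143%
Σ(R_i − R̄_i)(R_m − R̄_m) = 353.4871  ⇒  Cov = 353.4871 / 7 = 50.4982
Σ(R_m − R̄_m)² = 221.0886  ⇒  Var(R_m) = 221.0886 / 7 = 31.5841
β = Cov / Var(R_m) = 50.4982 / 31.5841 = 1.5988
MRP = 7.87% − 2.58% = 5.29%
E(R) = R_f + β × MRP = 2.58% + 1.5988 × 5.29% = 11.04%

11.04%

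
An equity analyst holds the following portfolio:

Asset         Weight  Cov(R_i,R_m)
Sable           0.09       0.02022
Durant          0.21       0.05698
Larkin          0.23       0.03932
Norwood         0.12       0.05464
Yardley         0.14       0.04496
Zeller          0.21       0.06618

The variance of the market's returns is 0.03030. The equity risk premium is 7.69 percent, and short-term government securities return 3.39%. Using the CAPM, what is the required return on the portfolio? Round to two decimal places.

β_Sable = 0.02022 / 0.03030 = 0.6673
β_Durant = 0.05698 / 0.03030 = 1.8805
β_Larkin = 0.03932 / 0.03030 = 1.2977
β_Norwood = 0.05464 / 0.03030 = 1.8033
β_Yardley = 0.04496 / 0.03030 = 1.4838
β_Zeller = 0.06618 / 0.03030 = 2.1842
β_P = Σ w_i β_i = 0.09×0.6673 + 0.21×1.8805 + 0.23×1.2977 + 0.12×1.8033 + 0.14×1.4838 + 0.21×2.1842 = 1.6362
E(R_P) = R_f + β_P × MRP = 3.39% + 1.6362 × 7.69% = 15.97%

15.97%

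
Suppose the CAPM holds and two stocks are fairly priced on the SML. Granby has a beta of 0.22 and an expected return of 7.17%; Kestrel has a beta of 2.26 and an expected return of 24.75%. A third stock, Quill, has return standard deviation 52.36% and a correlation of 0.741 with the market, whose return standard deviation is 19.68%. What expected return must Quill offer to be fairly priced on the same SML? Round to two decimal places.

MRP = (24.75% − 7.17%) / (2.26 − 0.22) = 8.6176%
R_f = 7.17% − 0.22 × 8.6176% = 5.2741%
β_Quill = ρ·σ_i/σ_m = 0.741 × 52.36 / 19.68 = 1.9715
E(R_Quill) = R_f + β × MRP = 5.2741% + 1.9715 × 8.6176% = 22.26%

22.26%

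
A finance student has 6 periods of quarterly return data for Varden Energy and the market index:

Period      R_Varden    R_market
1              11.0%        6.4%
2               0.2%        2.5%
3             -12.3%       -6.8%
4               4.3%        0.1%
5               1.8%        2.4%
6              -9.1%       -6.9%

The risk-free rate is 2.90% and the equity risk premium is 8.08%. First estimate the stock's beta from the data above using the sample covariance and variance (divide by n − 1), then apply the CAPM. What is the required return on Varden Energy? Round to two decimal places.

Mean R_i = (11.0 + 0.2 − 12.3 + 4.3 + 1.8 − 9.1) / 6 = -0.6833%
Mean R_m = (6.4 + 2.5 − 6.8 + 0.1 + 2.4 − 6.9) / 6 = -0.3833%
Σ(R_i − R̄_i)(R_m − R̄_m) = 220.5083  ⇒  Cov = 220.5083 / 5 = 44.1017
Σ(R_m − R̄_m)² = 145.9483  ⇒  Var(R_m) = 145.9483 / 5 = 29.1897
β = Cov / Var(R_m) = 44.1017 / 29.1897 = 1.5109
E(R) = R_f + β × MRP = 2.90% + 1.5109 × 8.08% = 15.11%

15.11%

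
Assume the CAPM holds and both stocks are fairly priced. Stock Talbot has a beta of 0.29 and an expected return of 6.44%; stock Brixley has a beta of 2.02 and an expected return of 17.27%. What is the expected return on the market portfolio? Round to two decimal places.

10.88%

Both satisfy E(R) = R_f + β·MRP, so the slope of the SML is
MRP = (17.27% − 6.44%) / (2.02 − 0.29) = 10.83% / 1.73 = 6.2601%
R_f = E(R_Talbot) − β_Talbot·MRP = 6.44% − 0.29 × 6.2601% = 4.6246%
E(R_m) = R_f + MRP = 4.6246% + 6.2601% = 10.88%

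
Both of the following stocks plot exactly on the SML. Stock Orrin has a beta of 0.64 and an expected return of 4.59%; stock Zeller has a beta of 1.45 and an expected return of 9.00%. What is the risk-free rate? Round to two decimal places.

1.11%

Both satisfy E(R) = R_f + β·MRP, so the slope of the SML is
MRP = (9.00% − 4.59%) / (1.45 − 0.64) = 4.41% / 0.81 = 5.4444%
R_f = E(R_Orrin) − β_Orrin·MRP = 4.59% − 0.64 × 5.4444% = 1.1056%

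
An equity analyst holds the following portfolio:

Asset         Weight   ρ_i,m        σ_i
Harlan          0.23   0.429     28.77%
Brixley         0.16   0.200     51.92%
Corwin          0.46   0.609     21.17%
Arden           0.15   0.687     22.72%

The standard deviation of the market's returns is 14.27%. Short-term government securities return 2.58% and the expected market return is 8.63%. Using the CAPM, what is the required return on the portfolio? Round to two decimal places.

7.99%

β_Harlan = 0.429 × 28.77% / 14.27% = 0.8649
β_Brixley = 0.200 × 51.92% / 14.27% = 0.7277
β_Corwin = 0.609 × 21.17% / 14.27% = 0.9035
β_Arden = 0.687 × 22.72% / 14.27% = 1.0938
β_P = Σ w_i β_i = 0.23×0.8649 + 0.16×0.7277 + 0.46×0.9035 + 0.15×1.0938 = 0.8950
MRP = 8.63% − 2.58% = 6.05%
E(R_P) = R_f + β_P × MRP = 2.58% + 0.8950 × 6.05% = 7.99%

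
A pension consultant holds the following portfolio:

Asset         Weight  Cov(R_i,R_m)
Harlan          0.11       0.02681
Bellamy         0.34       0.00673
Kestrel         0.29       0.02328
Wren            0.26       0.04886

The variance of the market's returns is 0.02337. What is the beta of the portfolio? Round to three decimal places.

β_Harlan = 0.02681 / 0.02337 = 1.1472
β_Bellamy = 0.00673 / 0.02337 = 0.2880
β_Kestrel = 0.02328 / 0.02337 = 0.9961
β_Wren = 0.04886 / 0.02337 = 2.0907
β_P = Σ w_i β_i = 0.11×1.1472 + 0.34×0.2880 + 0.29×0.9961 + 0.26×2.0907 = 1.0566

1.057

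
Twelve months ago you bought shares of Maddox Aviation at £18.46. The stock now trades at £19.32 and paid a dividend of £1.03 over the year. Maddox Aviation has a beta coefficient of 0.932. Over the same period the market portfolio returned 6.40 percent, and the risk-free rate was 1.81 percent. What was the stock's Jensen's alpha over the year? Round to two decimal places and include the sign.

+4.15%

Realised HPR = (P1 + D1 − P0) / P0 = (19.32 + 1.03 − 18.46) / 18.46 = 1.89 / 18.46 = 10.2384%
MRP = 6.40% − 1.81% = 4.59%
CAPM required = R_f + β·MRP = 1.81% + 0.932 × 4.59% = 6.08788%
α = realised − required = 10.2384% − 6.08788% = +4.15%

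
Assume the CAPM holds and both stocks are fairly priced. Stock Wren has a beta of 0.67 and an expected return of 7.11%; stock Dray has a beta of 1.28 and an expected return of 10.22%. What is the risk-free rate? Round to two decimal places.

Both satisfy E(R) = R_f + β·MRP, so the slope of the SML is
MRP = (10.22% − 7.11%) / (1.28 − 0.67) = 3.11% / 0.61 = 5.0984%
R_f = E(R_Wren) − β_Wren·MRP = 7.11% − 0.67 × 5.0984% = 3.6941%

3.69%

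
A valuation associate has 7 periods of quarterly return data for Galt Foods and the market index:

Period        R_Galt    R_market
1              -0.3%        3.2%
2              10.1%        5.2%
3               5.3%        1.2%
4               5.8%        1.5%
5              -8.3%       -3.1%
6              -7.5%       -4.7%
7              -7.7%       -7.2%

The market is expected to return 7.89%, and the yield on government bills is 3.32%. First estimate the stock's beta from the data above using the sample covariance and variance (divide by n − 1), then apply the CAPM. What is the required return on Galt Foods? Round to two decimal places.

Mean R_i = (-0.3 + 10.1 + 5.3 + 5.8 − 8.3 − 7.5 − 7.7) / 7 = -0.3714%
Mean R_m = (3.2 + 5.2 + 1.2 + 1.5 − 3.1 − 4.7 − 7.2) / 7 = -0.5571%
Σ(R_i − R̄_i)(R_m − R̄_m) = 181.5914  ⇒  Cov = 181.5914 / 6 = 30.2652
Σ(R_m − R̄_m)² = 122.3371  ⇒  Var(R_m) = 122.3371 / 6 = 20.3895
β = Cov / Var(R_m) = 30.2652 / 20.3895 = 1.4844
MRP = 7.89% − 3.32% = 4.57%
E(R) = R_f + β × MRP = 3.32% + 1.4844 × 4.57% = 10.10%

10.10%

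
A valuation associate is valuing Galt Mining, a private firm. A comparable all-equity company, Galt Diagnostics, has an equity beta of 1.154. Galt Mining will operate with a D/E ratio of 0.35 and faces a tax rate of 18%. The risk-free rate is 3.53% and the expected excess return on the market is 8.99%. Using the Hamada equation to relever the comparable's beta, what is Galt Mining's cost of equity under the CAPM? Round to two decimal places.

β_L = β_U × [1 + (1 − t)(D/E)] = 1.154 × [1 + (1 − 0.18) × 0.35]
    = 1.154 × [1 + 0.82 × 0.35] = 1.154 × 1.2870 = 1.4852
E(R) = R_f + β_L × MRP = 3.53% + 1.4852 × 8.99% = 16.88%

16.88%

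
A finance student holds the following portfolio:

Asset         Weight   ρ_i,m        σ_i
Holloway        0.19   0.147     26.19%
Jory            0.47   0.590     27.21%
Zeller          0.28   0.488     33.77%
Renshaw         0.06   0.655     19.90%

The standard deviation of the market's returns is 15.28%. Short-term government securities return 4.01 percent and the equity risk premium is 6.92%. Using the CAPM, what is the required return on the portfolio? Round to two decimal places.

10.20%

β_Holloway = 0.147 × 26.19% / 15.28% = 0.2520
β_Jory = 0.590 × 27.21% / 15.28% = 1.0506
β_Zeller = 0.488 × 33.77% / 15.28% = 1.0785
β_Renshaw = 0.655 × 19.90% / 15.28% = 0.8530
β_P = Σ w_i β_i = 0.19×0.2520 + 0.47×1.0506 + 0.28×1.0785 + 0.06×0.8530 = 0.8948
E(R_P) = R_f + β_P × MRP = 4.01% + 0.8948 × 6.92% = 10.20%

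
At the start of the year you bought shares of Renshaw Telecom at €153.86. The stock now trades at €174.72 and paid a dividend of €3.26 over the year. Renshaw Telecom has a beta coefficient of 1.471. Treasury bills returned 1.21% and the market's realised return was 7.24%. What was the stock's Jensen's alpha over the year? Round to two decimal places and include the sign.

+5.60%

Realised HPR = (P1 + D1 − P0) / P0 = (174.72 + 3.26 − 153.86) / 153.86 = 24.12 / 153.86 = 15.6766%
MRP = 7.24% − 1.21% = 6.03%
CAPM required = R_f + β·MRP = 1.21% + 1.471 × 6.03% = 10.08013%
α = realised − required = 15.6766% − 10.08013% = +5.60%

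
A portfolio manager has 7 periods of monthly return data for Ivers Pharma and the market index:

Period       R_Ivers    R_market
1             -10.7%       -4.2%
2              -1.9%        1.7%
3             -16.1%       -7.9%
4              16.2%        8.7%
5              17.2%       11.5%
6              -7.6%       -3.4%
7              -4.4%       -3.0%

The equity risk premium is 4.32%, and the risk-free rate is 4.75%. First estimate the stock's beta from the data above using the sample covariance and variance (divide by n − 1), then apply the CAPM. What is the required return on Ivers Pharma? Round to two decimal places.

Mean R_i = (-10.7 − 1.9 − 16.1 + 16.2 + 17.2 − 7.6 − 4.4) / 7 = -1.0429%
Mean R_m = (-4.2 + 1.7 − 7.9 + 8.7 + 11.5 − 3.4 − 3.0) / 7 = 0.4857%
Σ(R_i − R̄_i)(R_m − R̄_m) = 550.2257  ⇒  Cov = 550.2257 / 6 = 91.7043
Σ(R_m − R̄_m)² = 309.7886  ⇒  Var(R_m) = 309.7886 / 6 = 51.6314
β = Cov / Var(R_m) = 91.7043 / 51.6314 = 1.7761
E(R) = R_f + β × MRP = 4.75% + 1.7761 × 4.32% = 12.42%

12.42%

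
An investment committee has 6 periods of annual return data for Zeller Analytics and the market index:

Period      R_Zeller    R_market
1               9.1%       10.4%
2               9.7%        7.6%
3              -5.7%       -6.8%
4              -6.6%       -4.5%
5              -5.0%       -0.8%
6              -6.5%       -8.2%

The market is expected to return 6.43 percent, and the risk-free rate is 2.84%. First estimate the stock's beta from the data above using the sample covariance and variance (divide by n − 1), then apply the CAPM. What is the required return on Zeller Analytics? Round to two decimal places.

Mean R_i = (9.1 + 9.7 − 5.7 − 6.6 − 5.0 − 6.5) / 6 = -0.8333%
Mean R_m = (10.4 + 7.6 − 6.8 − 4.5 − 0.8 − 8.2) / 6 = -0.3833%
Σ(R_i − R̄_i)(R_m − R̄_m) = 292.2033  ⇒  Cov = 292.2033 / 5 = 58.4407
Σ(R_m − R̄_m)² = 299.4083  ⇒  Var(R_m) = 299.4083 / 5 = 59.8817
β = Cov / Var(R_m) = 58.4407 / 59.8817 = 0.9759
MRP = 6.43% − 2.84% = 3.59%
E(R) = R_f + β × MRP = 2.84% + 0.9759 × 3.59% = 6.34%

6.34%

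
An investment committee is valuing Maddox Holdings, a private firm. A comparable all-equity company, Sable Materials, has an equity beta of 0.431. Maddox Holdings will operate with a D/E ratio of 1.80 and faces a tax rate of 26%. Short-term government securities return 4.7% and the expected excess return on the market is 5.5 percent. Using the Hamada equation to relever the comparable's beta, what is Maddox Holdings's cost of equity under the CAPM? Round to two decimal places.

β_L = β_U × [1 + (1 − t)(D/E)] = 0.431 × [1 + (1 − 0.26) × 1.80]
    = 0.431 × [1 + 0.74 × 1.80] = 0.431 × 2.3320 = 1.0051
E(R) = R_f + β_L × MRP = 4.7% + 1.0051 × 5.5% = 10.23%

10.23%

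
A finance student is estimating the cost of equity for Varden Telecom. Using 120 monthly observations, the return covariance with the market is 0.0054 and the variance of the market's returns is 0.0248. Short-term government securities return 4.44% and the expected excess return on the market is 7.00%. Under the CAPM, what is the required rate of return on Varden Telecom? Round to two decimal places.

β = Cov(R_i, R_m) / Var(R_m) = 0.0054 / 0.0248 = 0.2177
E(R) = R_f + β × MRP = 4.44% + 0.2177 × 7.00% = 5.96%

5.96%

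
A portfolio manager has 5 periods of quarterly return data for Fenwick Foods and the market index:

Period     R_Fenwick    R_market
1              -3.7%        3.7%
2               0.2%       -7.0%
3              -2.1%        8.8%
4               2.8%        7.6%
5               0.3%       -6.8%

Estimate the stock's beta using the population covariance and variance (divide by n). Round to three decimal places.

-0.047

Mean R_i = (-3.7 + 0.2 − 2.1 + 2.8 + 0.3) / 5 = -0.5000%
Mean R_m = (3.7 − 7.0 + 8.8 + 7.6 − 6.8) / 5 = 1.2600%
Σ(R_i − R̄_i)(R_m − R̄_m) = -11.1800  ⇒  Cov = -11.1800 / 5 = -2.2360
Σ(R_m − R̄_m)² = 236.1920  ⇒  Var(R_m) = 236.1920 / 5 = 47.2384
β = Cov / Var(R_m) = -2.2360 / 47.2384 = -0.0473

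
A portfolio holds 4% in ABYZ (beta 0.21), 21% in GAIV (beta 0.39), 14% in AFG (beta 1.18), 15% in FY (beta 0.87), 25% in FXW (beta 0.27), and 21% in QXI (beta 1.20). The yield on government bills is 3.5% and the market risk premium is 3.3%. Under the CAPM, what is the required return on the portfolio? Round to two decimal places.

β_P = Σ w_i β_i = 0.04×0.21 + 0.21×0.39 + 0.14×1.18 + 0.15×0.87 + 0.25×0.27 + 0.21×1.20 = 0.7055
E(R_P) = R_f + β_P × MRP = 3.5% + 0.7055 × 3.3% = 5.83%

5.83%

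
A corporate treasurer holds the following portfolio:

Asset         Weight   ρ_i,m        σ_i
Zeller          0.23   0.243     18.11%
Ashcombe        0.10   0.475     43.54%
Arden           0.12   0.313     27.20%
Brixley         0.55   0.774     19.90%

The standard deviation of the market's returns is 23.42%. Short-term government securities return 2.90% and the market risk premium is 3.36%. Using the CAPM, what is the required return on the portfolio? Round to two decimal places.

β_Zeller = 0.243 × 18.11% / 23.42% = 0.1879
β_Ashcombe = 0.475 × 43.54% / 23.42% = 0.8831
β_Arden = 0.313 × 27.20% / 23.42% = 0.3635
β_Brixley = 0.774 × 19.90% / 23.42% = 0.6577
β_P = Σ w_i β_i = 0.23×0.1879 + 0.10×0.8831 + 0.12×0.3635 + 0.55×0.6577 = 0.5369
E(R_P) = R_f + β_P × MRP = 2.90% + 0.5369 × 3.36% = 4.70%

4.70%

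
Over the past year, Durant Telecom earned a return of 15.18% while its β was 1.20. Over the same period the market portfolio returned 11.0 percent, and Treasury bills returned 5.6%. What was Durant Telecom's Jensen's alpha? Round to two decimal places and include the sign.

Market excess return = 11.0% − 5.6% = 5.40%
CAPM benchmark = R_f + β(R_m − R_f) = 5.6% + 1.20 × 5.4% = 12.0800%
α = actual − benchmark = 15.18% − 12.0800% = +3.10%

+3.10%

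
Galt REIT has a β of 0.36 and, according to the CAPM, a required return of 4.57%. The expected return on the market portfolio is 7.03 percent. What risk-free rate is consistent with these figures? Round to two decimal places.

3.19%

E(R) = R_f + β(E(R_m) − R_f) = R_f(1 − β) + β·E(R_m)
4.57% = R_f × (1 − 0.36) + 0.36 × 7.03%
4.57% = R_f × 0.64 + 2.5308%
R_f = (4.57% − 2.5308%) / 0.64 = 3.19%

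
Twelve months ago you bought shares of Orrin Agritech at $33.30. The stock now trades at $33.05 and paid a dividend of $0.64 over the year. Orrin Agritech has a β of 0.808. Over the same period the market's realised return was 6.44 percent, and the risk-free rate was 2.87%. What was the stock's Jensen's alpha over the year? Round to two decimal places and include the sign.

-4.58%

Realised HPR = (P1 + D1 − P0) / P0 = (33.05 + 0.64 − 33.30) / 33.30 = 0.39 / 33.30 = 1.1712%
MRP = 6.44% − 2.87% = 3.57%
CAPM required = R_f + β·MRP = 2.87% + 0.808 × 3.57% = 5.75456%
α = realised − required = 1.1712% − 5.75456% = -4.58%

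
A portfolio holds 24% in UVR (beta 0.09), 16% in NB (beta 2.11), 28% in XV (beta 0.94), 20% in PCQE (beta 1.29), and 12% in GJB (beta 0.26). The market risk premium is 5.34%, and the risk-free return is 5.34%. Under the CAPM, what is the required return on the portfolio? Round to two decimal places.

10.21%

β_P = Σ w_i β_i = 0.24×0.09 + 0.16×2.11 + 0.28×0.94 + 0.20×1.29 + 0.12×0.26 = 0.9116
E(R_P) = R_f + β_P × MRP = 5.34% + 0.9116 × 5.34% = 10.21%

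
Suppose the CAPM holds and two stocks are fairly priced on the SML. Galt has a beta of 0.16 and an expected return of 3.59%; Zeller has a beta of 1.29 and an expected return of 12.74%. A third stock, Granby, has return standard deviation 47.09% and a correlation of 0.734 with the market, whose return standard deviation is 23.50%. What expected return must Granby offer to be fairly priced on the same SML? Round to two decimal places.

MRP = (12.74% − 3.59%) / (1.29 − 0.16) = 8.0973%
R_f = 3.59% − 0.16 × 8.0973% = 2.2944%
β_Granby = ρ·σ_i/σ_m = 0.734 × 47.09 / 23.50 = 1.4708
E(R_Granby) = R_f + β × MRP = 2.2944% + 1.4708 × 8.0973% = 14.20%

14.20%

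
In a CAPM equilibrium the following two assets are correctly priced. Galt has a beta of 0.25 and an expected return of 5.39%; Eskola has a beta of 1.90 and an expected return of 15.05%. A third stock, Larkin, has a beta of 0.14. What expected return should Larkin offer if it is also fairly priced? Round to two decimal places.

MRP (SML slope) = (15.05% − 5.39%) / (1.90 − 0.25) = 9.66% / 1.65 = 5.8545%
R_f (intercept) = 5.39% − 0.25 × 5.8545% = 3.9264%
E(R_Larkin) = R_f + β × MRP = 3.9264% + 0.14 × 5.8545% = 4.75%

4.75%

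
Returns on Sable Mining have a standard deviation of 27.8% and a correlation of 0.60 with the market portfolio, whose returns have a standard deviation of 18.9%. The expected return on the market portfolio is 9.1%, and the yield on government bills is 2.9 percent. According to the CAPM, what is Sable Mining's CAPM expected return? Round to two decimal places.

8.37%

β = ρ × σ_i / σ_m = 0.60 × 27.8% / 18.9% = 0.8825
MRP = 9.1% − 2.9% = 6.20%
E(R) = 2.9% + 0.8825 × 6.2% = 8.37%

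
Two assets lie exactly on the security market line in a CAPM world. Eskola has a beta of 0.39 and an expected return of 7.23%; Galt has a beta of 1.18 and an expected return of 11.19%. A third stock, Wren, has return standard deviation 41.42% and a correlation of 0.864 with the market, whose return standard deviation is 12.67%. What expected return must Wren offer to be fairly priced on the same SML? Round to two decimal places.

19.43%

MRP = (11.19% − 7.23%) / (1.18 − 0.39) = 5.0127%
R_f = 7.23% − 0.39 × 5.0127% = 5.2750%
β_Wren = ρ·σ_i/σ_m = 0.864 × 41.42 / 12.67 = 2.8245
E(R_Wren) = R_f + β × MRP = 5.2750% + 2.8245 × 5.0127% = 19.43%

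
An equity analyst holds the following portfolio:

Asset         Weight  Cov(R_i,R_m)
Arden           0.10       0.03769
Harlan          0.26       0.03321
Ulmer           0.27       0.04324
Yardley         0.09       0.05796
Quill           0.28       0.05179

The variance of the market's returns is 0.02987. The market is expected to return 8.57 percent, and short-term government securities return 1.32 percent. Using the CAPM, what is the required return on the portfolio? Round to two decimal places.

β_Arden = 0.03769 / 0.02987 = 1.2618
β_Harlan = 0.03321 / 0.02987 = 1.1118
β_Ulmer = 0.04324 / 0.02987 = 1.4476
β_Yardley = 0.05796 / 0.02987 = 1.9404
β_Quill = 0.05179 / 0.02987 = 1.7338
β_P = Σ w_i β_i = 0.10×1.2618 + 0.26×1.1118 + 0.27×1.4476 + 0.09×1.9404 + 0.28×1.7338 = 1.4662
MRP = 8.57% − 1.32% = 7.25%
E(R_P) = R_f + β_P × MRP = 1.32% + 1.4662 × 7.25% = 11.95%

11.95%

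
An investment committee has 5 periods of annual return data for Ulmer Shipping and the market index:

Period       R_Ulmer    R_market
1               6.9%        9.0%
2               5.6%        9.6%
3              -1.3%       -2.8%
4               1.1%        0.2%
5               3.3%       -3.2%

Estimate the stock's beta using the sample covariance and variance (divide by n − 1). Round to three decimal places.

0.437

Mean R_i = (6.9 + 5.6 − 1.3 + 1.1 + 3.3) / 5 = 3.1200%
Mean R_m = (9.0 + 9.6 − 2.8 + 0.2 − 3.2) / 5 = 2.5600%
Σ(R_i − R̄_i)(R_m − R̄_m) = 69.2240  ⇒  Cov = 69.2240 / 4 = 17.3060
Σ(R_m − R̄_m)² = 158.5120  ⇒  Var(R_m) = 158.5120 / 4 = 39.6280
β = Cov / Var(R_m) = 17.3060 / 39.6280 = 0.4367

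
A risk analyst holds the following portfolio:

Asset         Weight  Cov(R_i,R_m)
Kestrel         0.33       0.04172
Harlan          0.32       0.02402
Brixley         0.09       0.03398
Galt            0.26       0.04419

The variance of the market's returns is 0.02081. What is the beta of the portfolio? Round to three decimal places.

β_Kestrel = 0.04172 / 0.02081 = 2.0048
β_Harlan = 0.02402 / 0.02081 = 1.1543
β_Brixley = 0.03398 / 0.02081 = 1.6329
β_Galt = 0.04419 / 0.02081 = 2.1235
β_P = Σ w_i β_i = 0.33×2.0048 + 0.32×1.1543 + 0.09×1.6329 + 0.26×2.1235 = 1.7300

1.730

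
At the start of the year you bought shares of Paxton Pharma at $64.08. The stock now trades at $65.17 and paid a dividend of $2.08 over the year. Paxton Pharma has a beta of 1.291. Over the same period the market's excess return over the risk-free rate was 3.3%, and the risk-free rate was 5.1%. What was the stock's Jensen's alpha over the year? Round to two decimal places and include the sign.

Realised HPR = (P1 + D1 − P0) / P0 = (65.17 + 2.08 − 64.08) / 64.08 = 3.17 / 64.08 = 4.9469%
CAPM required = R_f + β·MRP = 5.1% + 1.291 × 3.3% = 9.3603%
α = realised − required = 4.9469% − 9.3603% = -4.41%

-4.41%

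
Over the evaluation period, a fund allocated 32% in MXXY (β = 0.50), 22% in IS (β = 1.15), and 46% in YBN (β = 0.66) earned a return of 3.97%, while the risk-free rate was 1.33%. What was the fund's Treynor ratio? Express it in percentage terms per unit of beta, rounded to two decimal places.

3.68%

β_P = 0.32×0.50 + 0.22×1.15 + 0.46×0.66 = 0.7166
Treynor = (R_P − R_f) / β_P = (3.97% − 1.33%) / 0.7166 = 2.64% / 0.7166 = 3.68%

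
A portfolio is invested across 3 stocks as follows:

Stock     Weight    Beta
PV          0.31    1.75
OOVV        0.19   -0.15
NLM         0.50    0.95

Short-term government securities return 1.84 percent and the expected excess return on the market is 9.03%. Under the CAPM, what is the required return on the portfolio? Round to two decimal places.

10.77%

β_P = Σ w_i β_i = 0.31×1.75 + 0.19×-0.15 + 0.50×0.95 = 0.9890
E(R_P) = R_f + β_P × MRP = 1.84% + 0.9890 × 9.03% = 10.77%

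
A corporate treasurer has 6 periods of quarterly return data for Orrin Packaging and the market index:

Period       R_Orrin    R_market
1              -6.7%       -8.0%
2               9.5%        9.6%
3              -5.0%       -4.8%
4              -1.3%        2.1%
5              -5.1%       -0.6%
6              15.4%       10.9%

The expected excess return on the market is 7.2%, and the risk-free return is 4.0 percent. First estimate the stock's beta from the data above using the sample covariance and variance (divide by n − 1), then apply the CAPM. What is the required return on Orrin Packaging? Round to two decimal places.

12.15%

Mean R_i = (-6.7 + 9.5 − 5.0 − 1.3 − 5.1 + 15.4) / 6 = 1.1333%
Mean R_m = (-8.0 + 9.6 − 4.8 + 2.1 − 0.6 + 10.9) / 6 = 1.5333%
Σ(R_i − R̄_i)(R_m − R̄_m) = 326.5633  ⇒  Cov = 326.5633 / 5 = 65.3127
Σ(R_m − R̄_m)² = 288.6733  ⇒  Var(R_m) = 288.6733 / 5 = 57.7347
β = Cov / Var(R_m) = 65.3127 / 57.7347 = 1.1313
E(R) = R_f + β × MRP = 4.0% + 1.1313 × 7.2% = 12.15%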